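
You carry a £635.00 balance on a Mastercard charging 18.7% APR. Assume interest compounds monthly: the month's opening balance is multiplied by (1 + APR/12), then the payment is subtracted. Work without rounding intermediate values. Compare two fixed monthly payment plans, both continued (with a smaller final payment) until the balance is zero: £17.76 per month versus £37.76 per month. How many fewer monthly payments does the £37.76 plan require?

33 fewer payments

Monthly rate r = 18.7%/12 = 1.55833% = 0.0155833.
At £17.76/mo: n = ⌈−ln(1 − rB₀/P)/ln(1+r)⌉ = 53 payments (last £12.08); total interest = total paid − £635.00 = £300.60.
At £37.76/mo: 20 payments (last £24.71); total interest £107.15.
Payments saved = 53 − 20 = 33.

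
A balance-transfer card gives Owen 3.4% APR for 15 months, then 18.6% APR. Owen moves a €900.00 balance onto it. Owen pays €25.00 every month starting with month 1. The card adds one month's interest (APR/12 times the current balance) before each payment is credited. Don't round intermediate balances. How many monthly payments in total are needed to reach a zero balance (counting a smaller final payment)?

43 payments

Promo months 1–15 at r₀ = 3.4%/12 = 0.00283333; months 16+ at r₁ = 18.6%/12 = 0.0155.
After month 15: iterate B ← B·(1+r₀) − €25.00 for 15 months → €556.49.
Then at r₁ with €25.00/mo: n₂ = −ln(1 − r₁·B/P)/ln(1+r₁) ≈ 27.51 → 28 more payments.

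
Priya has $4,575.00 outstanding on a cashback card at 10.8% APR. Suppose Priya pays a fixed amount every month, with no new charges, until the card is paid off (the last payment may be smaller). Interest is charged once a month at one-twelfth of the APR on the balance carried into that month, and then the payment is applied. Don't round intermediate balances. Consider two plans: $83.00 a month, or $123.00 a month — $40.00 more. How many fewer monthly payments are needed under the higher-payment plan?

Monthly rate r = 10.8%/12 = 0.9% = 0.009.
At $83.00/mo: n = ⌈−ln(1 − rB₀/P)/ln(1+r)⌉ = 77 payments (last $40.91); total interest = total paid − $4,575.00 = $1,773.91.
At $123.00/mo: 46 payments (last $60.72); total interest $1,020.72.
Payments saved = 77 − 46 = 31.

31 fewer payments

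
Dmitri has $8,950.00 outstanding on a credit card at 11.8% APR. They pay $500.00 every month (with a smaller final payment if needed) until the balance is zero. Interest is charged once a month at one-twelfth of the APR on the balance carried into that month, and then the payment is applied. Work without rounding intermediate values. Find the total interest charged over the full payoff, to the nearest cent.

Monthly rate r = 11.8%/12 = 0.983333% = 0.00983333.
Payoff takes n = ⌈−ln(1 − rB₀/P)/ln(1+r)⌉ = ⌈19.785⌉ = 20 payments; the last is $393.06.
Total paid = 19·$500.00 + $393.06 = $9,893.06.
Total interest = total paid − principal = $9,893.06 − $8,950.00 = $943.06.

$943.06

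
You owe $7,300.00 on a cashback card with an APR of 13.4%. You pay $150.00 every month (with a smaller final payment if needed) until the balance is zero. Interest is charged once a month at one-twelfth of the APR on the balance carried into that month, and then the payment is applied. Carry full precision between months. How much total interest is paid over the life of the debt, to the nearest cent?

Monthly rate r = 13.4%/12 = 1.11667% = 0.0111667.
Payoff takes n = ⌈−ln(1 − rB₀/P)/ln(1+r)⌉ = ⌈70.604⌉ = 71 payments; the last is $90.84.
Total paid = 70·$150.00 + $90.84 = $10,590.84.
Total interest = total paid − principal = $10,590.84 − $7,300.00 = $3,290.84.

$3,290.84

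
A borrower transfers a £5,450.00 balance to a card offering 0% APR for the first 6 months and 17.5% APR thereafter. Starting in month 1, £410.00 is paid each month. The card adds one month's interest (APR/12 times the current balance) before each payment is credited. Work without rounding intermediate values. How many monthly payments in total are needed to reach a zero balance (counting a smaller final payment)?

Promo months 1–6 at r₀ = 0%/12 = 0; months 7+ at r₁ = 17.5%/12 = 0.0145833.
After month 6 (no interest yet): B = £5,450.00 − 6·£410.00 = £2,990.00.
Then at r₁ with £410.00/mo: n₂ = −ln(1 − r₁·B/P)/ln(1+r₁) ≈ 7.77 → 8 more payments.

14 months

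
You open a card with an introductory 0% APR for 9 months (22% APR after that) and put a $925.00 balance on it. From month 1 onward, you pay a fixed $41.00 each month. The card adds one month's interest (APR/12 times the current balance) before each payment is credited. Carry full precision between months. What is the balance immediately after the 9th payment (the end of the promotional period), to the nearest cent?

$556.00

Promo months 1–9 at r₀ = 0%/12 = 0; months 10+ at r₁ = 22%/12 = 0.0183333.
After month 9 (no interest yet): B = $925.00 − 9·$41.00 = $556.00.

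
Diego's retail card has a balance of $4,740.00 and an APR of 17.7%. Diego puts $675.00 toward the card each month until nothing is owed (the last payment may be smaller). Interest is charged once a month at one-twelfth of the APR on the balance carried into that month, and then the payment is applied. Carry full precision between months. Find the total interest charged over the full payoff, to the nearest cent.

$301.91

Monthly rate r = 17.7%/12 = 1.475% = 0.01475.
Payoff takes n = ⌈−ln(1 − rB₀/P)/ln(1+r)⌉ = ⌈7.468⌉ = 8 payments; the last is $316.91.
Total paid = 7·$675.00 + $316.91 = $5,041.91.
Total interest = total paid − principal = $5,041.91 − $4,740.00 = $301.91.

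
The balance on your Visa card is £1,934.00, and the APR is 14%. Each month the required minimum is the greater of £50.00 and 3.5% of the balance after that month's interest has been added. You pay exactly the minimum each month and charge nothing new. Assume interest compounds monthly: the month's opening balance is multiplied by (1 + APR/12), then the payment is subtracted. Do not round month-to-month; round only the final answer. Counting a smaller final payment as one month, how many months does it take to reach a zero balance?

Monthly rate r = 14%/12 = 1.16667% = 0.0116667.
While 3.5% of the post-interest balance exceeds £50.00, each month B ← (B·(1+r))·(1 − 0.035), i.e. B shrinks by the factor (1+r)·0.965 = 0.97626.
This holds for months 1–14. Entering month 15 the balance is £1,381.54; 3.5% of the post-interest balance is now below £50.00, so the flat £50.00 minimum applies from here.
From month 15 a fixed £50.00 at rate r clears £1,381.54 in 34 more payments. Total: 14 + 34 = 48 months.

48 months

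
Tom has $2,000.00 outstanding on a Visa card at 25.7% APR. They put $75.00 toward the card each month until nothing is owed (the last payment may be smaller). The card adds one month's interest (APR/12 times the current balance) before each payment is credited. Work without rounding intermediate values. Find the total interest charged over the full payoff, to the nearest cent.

$996.27

Monthly rate r = 25.7%/12 = 2.14167% = 0.0214167.
Payoff takes n = ⌈−ln(1 − rB₀/P)/ln(1+r)⌉ = ⌈39.950⌉ = 40 payments; the last is $71.27.
Total paid = 39·$75.00 + $71.27 = $2,996.27.
Total interest = total paid − principal = $2,996.27 − $2,000.00 = $996.27.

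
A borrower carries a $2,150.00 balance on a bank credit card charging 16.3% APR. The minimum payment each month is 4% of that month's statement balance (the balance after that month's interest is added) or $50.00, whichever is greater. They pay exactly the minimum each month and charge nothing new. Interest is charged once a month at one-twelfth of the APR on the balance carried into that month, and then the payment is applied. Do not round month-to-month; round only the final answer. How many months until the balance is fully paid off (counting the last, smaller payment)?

Monthly rate r = 16.3%/12 = 1.35833% = 0.0135833.
While 4% of the post-interest balance exceeds $50.00, each month B ← (B·(1+r))·(1 − 0.04), i.e. B shrinks by the factor (1+r)·0.96 = 0.97304.
This holds for months 1–21. Entering month 22 the balance is $1,211.11; 4% of the post-interest balance is now below $50.00, so the flat $50.00 minimum applies from here.
From month 22 a fixed $50.00 at rate r clears $1,211.11 in 30 more payments. Total: 21 + 30 = 51 months.

51 months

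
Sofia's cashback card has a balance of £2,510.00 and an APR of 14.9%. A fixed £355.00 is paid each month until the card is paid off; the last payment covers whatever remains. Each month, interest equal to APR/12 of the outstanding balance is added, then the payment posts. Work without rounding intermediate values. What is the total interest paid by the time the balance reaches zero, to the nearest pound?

Monthly rate r = 14.9%/12 = 1.24167% = 0.0124167.
Payoff takes n = ⌈−ln(1 − rB₀/P)/ln(1+r)⌉ = ⌈7.446⌉ = 8 payments; the last is £158.90.
Total paid = 7·£355.00 + £158.90 = £2,643.90.
Total interest = total paid − principal = £2,643.90 − £2,510.00 = £133.90.

£134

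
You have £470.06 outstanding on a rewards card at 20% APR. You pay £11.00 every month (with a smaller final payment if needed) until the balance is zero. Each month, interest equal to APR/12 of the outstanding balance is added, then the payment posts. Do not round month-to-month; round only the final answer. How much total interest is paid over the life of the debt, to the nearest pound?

Monthly rate r = 20%/12 = 1.66667% = 0.0166667.
Payoff takes n = ⌈−ln(1 − rB₀/P)/ln(1+r)⌉ = ⌈75.353⌉ = 76 payments; the last is £3.90.
Total paid = 75·£11.00 + £3.90 = £828.90.
Total interest = total paid − principal = £828.90 − £470.06 = £358.84.

£359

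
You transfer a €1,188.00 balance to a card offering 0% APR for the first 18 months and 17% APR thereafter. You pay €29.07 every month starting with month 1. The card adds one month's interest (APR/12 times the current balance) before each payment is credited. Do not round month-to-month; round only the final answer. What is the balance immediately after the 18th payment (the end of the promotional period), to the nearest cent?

Promo months 1–18 at r₀ = 0%/12 = 0; months 19+ at r₁ = 17%/12 = 0.0141667.
After month 18 (no interest yet): B = €1,188.00 − 18·€29.07 = €664.74.

€664.74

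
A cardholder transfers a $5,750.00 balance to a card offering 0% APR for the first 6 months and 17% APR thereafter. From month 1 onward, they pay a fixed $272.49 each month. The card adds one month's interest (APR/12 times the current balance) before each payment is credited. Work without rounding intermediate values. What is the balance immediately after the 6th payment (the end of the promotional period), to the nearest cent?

$4,115.06

Promo months 1–6 at r₀ = 0%/12 = 0; months 7+ at r₁ = 17%/12 = 0.0141667.
After month 6 (no interest yet): B = $5,750.00 − 6·$272.49 = $4,115.06.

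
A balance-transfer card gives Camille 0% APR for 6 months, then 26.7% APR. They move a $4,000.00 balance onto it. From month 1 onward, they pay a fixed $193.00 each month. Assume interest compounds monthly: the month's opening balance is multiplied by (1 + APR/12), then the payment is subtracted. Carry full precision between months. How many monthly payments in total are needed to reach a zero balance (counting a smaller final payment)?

25 months

Promo months 1–6 at r₀ = 0%/12 = 0; months 7+ at r₁ = 26.7%/12 = 0.02225.
After month 6 (no interest yet): B = $4,000.00 − 6·$193.00 = $2,842.00.
Then at r₁ with $193.00/mo: n₂ = −ln(1 − r₁·B/P)/ln(1+r₁) ≈ 18.04 → 19 more payments.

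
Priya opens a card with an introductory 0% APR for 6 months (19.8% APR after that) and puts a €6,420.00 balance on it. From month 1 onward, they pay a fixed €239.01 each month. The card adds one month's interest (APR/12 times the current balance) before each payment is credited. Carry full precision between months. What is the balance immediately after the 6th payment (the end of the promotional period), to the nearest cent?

Promo months 1–6 at r₀ = 0%/12 = 0; months 7+ at r₁ = 19.8%/12 = 0.0165.
After month 6 (no interest yet): B = €6,420.00 − 6·€239.01 = €4,985.94.

€4,985.94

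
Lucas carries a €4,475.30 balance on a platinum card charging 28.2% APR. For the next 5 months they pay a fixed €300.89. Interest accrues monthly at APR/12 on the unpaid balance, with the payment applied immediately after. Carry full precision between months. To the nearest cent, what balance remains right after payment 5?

Monthly rate r = 28.2%/12 = 2.35% = 0.0235.
Each month: B ← B·(1+r) − €300.89.
Month 1: interest €105.17; balance after payment €4,279.58.
Month 2: interest €100.57; balance after payment €4,079.26.
Month 3: interest €95.86; balance after payment €3,874.23.
Month 4: interest €91.04; balance after payment €3,664.39.
Month 5: interest €86.11; balance after payment €3,449.61.

€3,449.61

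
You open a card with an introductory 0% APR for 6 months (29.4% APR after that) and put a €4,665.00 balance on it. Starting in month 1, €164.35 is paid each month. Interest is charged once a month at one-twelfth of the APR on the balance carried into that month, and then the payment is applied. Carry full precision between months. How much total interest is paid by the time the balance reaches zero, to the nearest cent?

Promo months 1–6 at r₀ = 0%/12 = 0; months 7+ at r₁ = 29.4%/12 = 0.0245.
After month 6 (no interest yet): B = €4,665.00 − 6·€164.35 = €3,678.90.
Then at r₁ with €164.35/mo: n₂ = −ln(1 − r₁·B/P)/ln(1+r₁) ≈ 32.85 → 33 more payments.
Total paid = 38·€164.35 + €139.15 = €6,384.45; interest = €6,384.45 − €4,665.00 = €1,719.45.

€1,719.45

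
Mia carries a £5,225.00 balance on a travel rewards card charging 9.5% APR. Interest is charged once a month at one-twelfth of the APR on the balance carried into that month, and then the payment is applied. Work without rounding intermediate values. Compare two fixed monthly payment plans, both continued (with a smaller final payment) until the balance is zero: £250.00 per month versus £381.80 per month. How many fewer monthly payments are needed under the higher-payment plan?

Monthly rate r = 9.5%/12 = 0.791667% = 0.00791667.
At £250.00/mo: n = ⌈−ln(1 − rB₀/P)/ln(1+r)⌉ = 23 payments (last £234.40); total interest = total paid − £5,225.00 = £509.40.
At £381.80/mo: 15 payments (last £207.34); total interest £327.54.
Payments saved = 23 − 15 = 8.

8 fewer payments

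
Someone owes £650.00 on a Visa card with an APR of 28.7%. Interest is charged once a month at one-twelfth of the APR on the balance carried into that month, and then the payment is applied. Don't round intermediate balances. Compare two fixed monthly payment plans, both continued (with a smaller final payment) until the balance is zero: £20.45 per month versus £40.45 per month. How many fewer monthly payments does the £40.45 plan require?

Monthly rate r = 28.7%/12 = 2.39167% = 0.0239167.
At £20.45/mo: n = ⌈−ln(1 − rB₀/P)/ln(1+r)⌉ = 61 payments (last £8.53); total interest = total paid − £650.00 = £585.53.
At £40.45/mo: 21 payments (last £21.22); total interest £180.22.
Payments saved = 61 − 21 = 40.

40 fewer payments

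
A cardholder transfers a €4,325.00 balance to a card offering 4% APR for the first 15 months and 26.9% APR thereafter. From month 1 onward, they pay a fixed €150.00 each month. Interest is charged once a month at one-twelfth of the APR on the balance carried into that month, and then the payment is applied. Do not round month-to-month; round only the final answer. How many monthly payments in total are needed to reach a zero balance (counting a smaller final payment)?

34 payments

Promo months 1–15 at r₀ = 4%/12 = 0.00333333; months 16+ at r₁ = 26.9%/12 = 0.0224167.
After month 15: iterate B ← B·(1+r₀) − €150.00 for 15 months → €2,243.10.
Then at r₁ with €150.00/mo: n₂ = −ln(1 − r₁·B/P)/ln(1+r₁) ≈ 18.42 → 19 more payments.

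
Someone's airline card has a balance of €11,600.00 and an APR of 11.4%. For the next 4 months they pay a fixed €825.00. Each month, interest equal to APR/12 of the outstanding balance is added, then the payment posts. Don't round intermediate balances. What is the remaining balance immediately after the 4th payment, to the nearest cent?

€8,699.80

Monthly rate r = 11.4%/12 = 0.95% = 0.0095.
Each month: B ← B·(1+r) − €825.00.
Month 1: interest €110.20; balance after payment €10,885.20.
Month 2: interest €103.41; balance after payment €10,163.61.
Month 3: interest €96.55; balance after payment €9,435.16.
Month 4: interest €89.63; balance after payment €8,699.80.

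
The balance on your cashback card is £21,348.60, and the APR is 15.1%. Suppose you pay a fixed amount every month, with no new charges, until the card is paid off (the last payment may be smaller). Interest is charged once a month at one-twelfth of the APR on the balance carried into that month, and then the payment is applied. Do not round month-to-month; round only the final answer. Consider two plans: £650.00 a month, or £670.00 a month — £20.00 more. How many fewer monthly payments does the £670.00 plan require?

2 fewer payments

Monthly rate r = 15.1%/12 = 1.25833% = 0.0125833.
At £650.00/mo: n = ⌈−ln(1 − rB₀/P)/ln(1+r)⌉ = 43 payments (last £417.66); total interest = total paid − £21,348.60 = £6,369.06.
At £670.00/mo: 41 payments (last £654.70); total interest £6,106.10.
Payments saved = 43 − 41 = 2.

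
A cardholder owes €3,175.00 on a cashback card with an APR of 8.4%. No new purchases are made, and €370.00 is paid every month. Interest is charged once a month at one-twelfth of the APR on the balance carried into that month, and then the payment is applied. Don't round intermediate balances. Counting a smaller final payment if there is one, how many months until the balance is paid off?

Monthly rate r = 8.4%/12 = 0.7% = 0.007.
Recurrence: B ← B·(1+r) − €370.00.
Month 1: interest €22.23; balance after payment €2,827.22.
Month 2: interest €19.79; balance after payment €2,477.02.
Closed form: n = −ln(1 − rB₀/P)/ln(1+r) = −ln(0.93993)/ln(1.007) ≈ 8.881, so the balance reaches zero during payment 9.

9 payments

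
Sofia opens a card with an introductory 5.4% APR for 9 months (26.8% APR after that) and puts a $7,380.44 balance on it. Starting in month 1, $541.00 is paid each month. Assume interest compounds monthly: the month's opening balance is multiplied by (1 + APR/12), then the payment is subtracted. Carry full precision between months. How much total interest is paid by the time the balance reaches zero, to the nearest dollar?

Promo months 1–9 at r₀ = 5.4%/12 = 0.0045; months 10+ at r₁ = 26.8%/12 = 0.0223333.
After month 9: iterate B ← B·(1+r₀) − $541.00 for 9 months → $2,727.22.
Then at r₁ with $541.00/mo: n₂ = −ln(1 − r₁·B/P)/ln(1+r₁) ≈ 5.41 → 6 more payments.
Total paid = 14·$541.00 + $221.96 = $7,795.96; interest = $7,795.96 − $7,380.44 = $415.52.

$416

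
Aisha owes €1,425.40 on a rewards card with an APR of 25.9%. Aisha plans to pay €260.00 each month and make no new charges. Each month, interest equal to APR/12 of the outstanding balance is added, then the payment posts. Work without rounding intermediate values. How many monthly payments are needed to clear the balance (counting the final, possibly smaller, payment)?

Monthly rate r = 25.9%/12 = 2.15833% = 0.0215833.
Recurrence: B ← B·(1+r) − €260.00.
Month 1: interest €30.76; balance after payment €1,196.16.
Month 2: interest €25.82; balance after payment €961.98.
Month 3: interest €20.76; balance after payment €722.74.
Month 4: interest €15.60; balance after payment €478.34.
Month 5: interest €10.32; balance after payment €228.67.
Month 6: interest €4.94; balance after payment €0.00.

6 months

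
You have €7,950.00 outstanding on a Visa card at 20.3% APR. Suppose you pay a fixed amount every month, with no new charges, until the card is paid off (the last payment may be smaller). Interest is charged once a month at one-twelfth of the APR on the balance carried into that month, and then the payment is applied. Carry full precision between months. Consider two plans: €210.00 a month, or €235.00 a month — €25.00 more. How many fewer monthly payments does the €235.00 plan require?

10 fewer payments

Monthly rate r = 20.3%/12 = 1.69167% = 0.0169167.
At €210.00/mo: n = ⌈−ln(1 − rB₀/P)/ln(1+r)⌉ = 61 payments (last €204.09); total interest = total paid − €7,950.00 = €4,854.09.
At €235.00/mo: 51 payments (last €148.18); total interest €3,948.18.
Payments saved = 61 − 51 = 10.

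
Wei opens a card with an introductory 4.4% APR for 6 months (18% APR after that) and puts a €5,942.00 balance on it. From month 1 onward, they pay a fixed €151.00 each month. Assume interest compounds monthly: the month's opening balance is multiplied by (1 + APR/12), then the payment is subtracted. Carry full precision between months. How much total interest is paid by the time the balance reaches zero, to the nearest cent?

Promo months 1–6 at r₀ = 4.4%/12 = 0.00366667; months 7+ at r₁ = 18%/12 = 0.015.
After month 6: iterate B ← B·(1+r₀) − €151.00 for 6 months → €5,159.58.
Then at r₁ with €151.00/mo: n₂ = −ln(1 − r₁·B/P)/ln(1+r₁) ≈ 48.26 → 49 more payments.
Total paid = 54·€151.00 + €39.73 = €8,193.73; interest = €8,193.73 − €5,942.00 = €2,251.73.

€2,251.73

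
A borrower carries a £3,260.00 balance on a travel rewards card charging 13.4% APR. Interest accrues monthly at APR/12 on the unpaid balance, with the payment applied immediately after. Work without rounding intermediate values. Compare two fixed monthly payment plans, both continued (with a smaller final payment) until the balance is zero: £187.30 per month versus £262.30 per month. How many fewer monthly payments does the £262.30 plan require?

6 fewer payments

Monthly rate r = 13.4%/12 = 1.11667% = 0.0111667.
At £187.30/mo: n = ⌈−ln(1 − rB₀/P)/ln(1+r)⌉ = 20 payments (last £86.71); total interest = total paid − £3,260.00 = £385.41.
At £262.30/mo: 14 payments (last £119.62); total interest £269.52.
Payments saved = 20 − 14 = 6.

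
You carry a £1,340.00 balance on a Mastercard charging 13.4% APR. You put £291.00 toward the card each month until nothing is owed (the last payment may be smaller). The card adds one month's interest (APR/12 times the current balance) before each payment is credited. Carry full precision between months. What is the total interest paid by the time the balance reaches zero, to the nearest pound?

Monthly rate r = 13.4%/12 = 1.11667% = 0.0111667.
Payoff takes n = ⌈−ln(1 − rB₀/P)/ln(1+r)⌉ = ⌈4.754⌉ = 5 payments; the last is £219.65.
Total paid = 4·£291.00 + £219.65 = £1,383.65.
Total interest = total paid − principal = £1,383.65 − £1,340.00 = £43.65.

£44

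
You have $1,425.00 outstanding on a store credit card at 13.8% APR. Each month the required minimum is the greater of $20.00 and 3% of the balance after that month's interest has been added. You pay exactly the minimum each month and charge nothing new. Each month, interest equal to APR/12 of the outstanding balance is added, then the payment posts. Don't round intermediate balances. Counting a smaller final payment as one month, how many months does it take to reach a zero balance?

Monthly rate r = 13.8%/12 = 1.15% = 0.0115.
While 3% of the post-interest balance exceeds $20.00, each month B ← (B·(1+r))·(1 − 0.03), i.e. B shrinks by the factor (1+r)·0.97 = 0.98115.
This holds for months 1–41. Entering month 42 the balance is $653.22; 3% of the post-interest balance is now below $20.00, so the flat $20.00 minimum applies from here.
From month 42 a fixed $20.00 at rate r clears $653.22 in 42 more payments. Total: 41 + 42 = 83 months.

83 months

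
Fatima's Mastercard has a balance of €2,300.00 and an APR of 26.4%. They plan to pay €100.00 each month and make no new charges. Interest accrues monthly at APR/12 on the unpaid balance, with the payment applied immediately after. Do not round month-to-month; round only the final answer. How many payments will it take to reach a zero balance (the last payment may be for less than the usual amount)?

Monthly rate r = 26.4%/12 = 2.2% = 0.022.
Recurrence: B ← B·(1+r) − €100.00.
Month 1: interest €50.60; balance after payment €2,250.60.
Month 2: interest €49.51; balance after payment €2,200.11.
Closed form: n = −ln(1 − rB₀/P)/ln(1+r) = −ln(0.494)/ln(1.022) ≈ 32.407, so the balance reaches zero during payment 33.

33 payments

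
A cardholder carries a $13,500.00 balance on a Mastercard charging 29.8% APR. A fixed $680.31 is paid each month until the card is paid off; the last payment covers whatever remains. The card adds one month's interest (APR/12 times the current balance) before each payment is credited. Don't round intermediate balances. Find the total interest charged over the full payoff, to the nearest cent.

Monthly rate r = 29.8%/12 = 2.48333% = 0.0248333.
Payoff takes n = ⌈−ln(1 − rB₀/P)/ln(1+r)⌉ = ⌈27.673⌉ = 28 payments; the last is $460.00.
Total paid = 27·$680.31 + $460.00 = $18,828.37.
Total interest = total paid − principal = $18,828.37 − $13,500.00 = $5,328.37.

$5,328.37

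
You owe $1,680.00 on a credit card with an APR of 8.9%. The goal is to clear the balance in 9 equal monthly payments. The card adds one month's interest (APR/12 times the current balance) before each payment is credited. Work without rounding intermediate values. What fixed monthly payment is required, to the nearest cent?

Monthly rate r = 8.9%/12 = 0.741667% = 0.00741667.
Level-payment amortization: P = B₀·r / (1 − (1+r)^(−n)) = 1680.00·0.00741667 / (1 − 1.00742^(−9)).
Denominator 1 − (1+r)^(−9) = 0.0643405329.
P = 12.46 / 0.0643405329 ≈ 193.66.

$193.66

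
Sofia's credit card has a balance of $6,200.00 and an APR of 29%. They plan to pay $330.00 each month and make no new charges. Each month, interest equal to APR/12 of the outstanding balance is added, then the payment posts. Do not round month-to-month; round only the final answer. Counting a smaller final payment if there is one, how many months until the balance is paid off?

26 payments

Monthly rate r = 29%/12 = 2.41667% = 0.0241667.
Recurrence: B ← B·(1+r) − $330.00.
Month 1: interest $149.83; balance after payment $6,019.83.
Month 2: interest $145.48; balance after payment $5,835.31.
Closed form: n = −ln(1 − rB₀/P)/ln(1+r) = −ln(0.54596)/ln(1.02417) ≈ 25.345, so the balance reaches zero during payment 26.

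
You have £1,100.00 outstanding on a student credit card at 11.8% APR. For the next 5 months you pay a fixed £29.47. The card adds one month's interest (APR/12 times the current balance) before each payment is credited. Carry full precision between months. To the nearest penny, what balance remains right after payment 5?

£1,004.88

Monthly rate r = 11.8%/12 = 0.983333% = 0.00983333.
Each month: B ← B·(1+r) − £29.47.
Month 1: interest £10.82; balance after payment £1,081.35.
Month 2: interest £10.63; balance after payment £1,062.51.
Month 3: interest £10.45; balance after payment £1,043.49.
Month 4: interest £10.26; balance after payment £1,024.28.
Month 5: interest £10.07; balance after payment £1,004.88.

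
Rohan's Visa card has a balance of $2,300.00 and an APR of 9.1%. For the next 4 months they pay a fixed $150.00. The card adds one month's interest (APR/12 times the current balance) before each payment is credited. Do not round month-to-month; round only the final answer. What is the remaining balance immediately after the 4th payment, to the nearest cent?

Monthly rate r = 9.1%/12 = 0.758333% = 0.00758333.
Each month: B ← B·(1+r) − $150.00.
Month 1: interest $17.44; balance after payment $2,167.44.
Month 2: interest $16.44; balance after payment $2,033.88.
Month 3: interest $15.42; balance after payment $1,899.30.
Month 4: interest $14.40; balance after payment $1,763.70.

$1,763.70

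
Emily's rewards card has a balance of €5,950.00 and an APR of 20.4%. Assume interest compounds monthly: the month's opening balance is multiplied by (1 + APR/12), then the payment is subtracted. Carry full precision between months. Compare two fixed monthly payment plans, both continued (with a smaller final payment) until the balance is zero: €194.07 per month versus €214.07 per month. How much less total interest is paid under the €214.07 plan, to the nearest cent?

Monthly rate r = 20.4%/12 = 1.7% = 0.017.
At €194.07/mo: n = ⌈−ln(1 − rB₀/P)/ln(1+r)⌉ = 44 payments (last €134.17); total interest = total paid − €5,950.00 = €2,529.18.
At €214.07/mo: 38 payments (last €202.14); total interest €2,172.73.
Interest saved = €2,529.18 − €2,172.73 = €356.45.

€356.45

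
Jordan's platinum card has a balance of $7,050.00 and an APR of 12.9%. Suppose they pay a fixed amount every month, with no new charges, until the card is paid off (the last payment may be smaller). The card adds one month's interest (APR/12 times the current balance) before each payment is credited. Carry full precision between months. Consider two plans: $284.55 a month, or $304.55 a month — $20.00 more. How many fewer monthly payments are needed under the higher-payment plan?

Monthly rate r = 12.9%/12 = 1.075% = 0.01075.
At $284.55/mo: n = ⌈−ln(1 − rB₀/P)/ln(1+r)⌉ = 29 payments (last $274.63); total interest = total paid − $7,050.00 = $1,192.03.
At $304.55/mo: 27 payments (last $232.21); total interest $1,100.51.
Payments saved = 29 − 27 = 2.

2 fewer payments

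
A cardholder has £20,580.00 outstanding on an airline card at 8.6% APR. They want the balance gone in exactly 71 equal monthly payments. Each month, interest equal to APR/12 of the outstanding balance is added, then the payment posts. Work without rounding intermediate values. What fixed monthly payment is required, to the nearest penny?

£370.85

Monthly rate r = 8.6%/12 = 0.716667% = 0.00716667.
Level-payment amortization: P = B₀·r / (1 − (1+r)^(−n)) = 20580.00·0.00716667 / (1 − 1.00717^(−71)).
Denominator 1 − (1+r)^(−71) = 0.39771148.
P = 147.49 / 0.39771148 ≈ 370.85.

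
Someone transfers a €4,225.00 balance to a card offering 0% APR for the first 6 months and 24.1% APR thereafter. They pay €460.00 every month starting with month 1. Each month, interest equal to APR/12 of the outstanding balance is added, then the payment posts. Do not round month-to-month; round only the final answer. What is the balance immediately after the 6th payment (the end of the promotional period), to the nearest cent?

Promo months 1–6 at r₀ = 0%/12 = 0; months 7+ at r₁ = 24.1%/12 = 0.0200833.
After month 6 (no interest yet): B = €4,225.00 − 6·€460.00 = €1,465.00.

€1,465.00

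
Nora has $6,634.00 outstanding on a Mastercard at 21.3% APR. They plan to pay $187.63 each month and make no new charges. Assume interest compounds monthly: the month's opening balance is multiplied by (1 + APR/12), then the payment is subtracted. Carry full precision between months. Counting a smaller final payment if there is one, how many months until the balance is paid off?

Monthly rate r = 21.3%/12 = 1.775% = 0.01775.
Recurrence: B ← B·(1+r) − $187.63.
Month 1: interest $117.75; balance after payment $6,564.12.
Month 2: interest $116.51; balance after payment $6,493.01.
Closed form: n = −ln(1 − rB₀/P)/ln(1+r) = −ln(0.37242)/ln(1.01775) ≈ 56.140, so the balance reaches zero during payment 57.

57 months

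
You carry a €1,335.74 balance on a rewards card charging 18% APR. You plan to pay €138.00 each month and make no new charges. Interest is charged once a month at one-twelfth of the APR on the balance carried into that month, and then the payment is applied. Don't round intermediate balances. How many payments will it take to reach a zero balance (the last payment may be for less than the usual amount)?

11 months

Monthly rate r = 18%/12 = 1.5% = 0.015.
Recurrence: B ← B·(1+r) − €138.00.
Month 1: interest €20.04; balance after payment €1,217.78.
Month 2: interest €18.27; balance after payment €1,098.04.
Closed form: n = −ln(1 − rB₀/P)/ln(1+r) = −ln(0.85481)/ln(1.015) ≈ 10.537, so the balance reaches zero during payment 11.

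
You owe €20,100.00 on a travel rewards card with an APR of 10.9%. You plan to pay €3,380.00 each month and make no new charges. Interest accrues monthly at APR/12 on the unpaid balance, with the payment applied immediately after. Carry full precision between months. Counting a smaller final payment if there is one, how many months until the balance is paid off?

Monthly rate r = 10.9%/12 = 0.908333% = 0.00908333.
Recurrence: B ← B·(1+r) − €3,380.00.
Month 1: interest €182.58; balance after payment €16,902.58.
Month 2: interest €153.53; balance after payment €13,676.11.
Closed form: n = −ln(1 − rB₀/P)/ln(1+r) = −ln(0.94598)/ln(1.00908) ≈ 6.141, so the balance reaches zero during payment 7.

7 months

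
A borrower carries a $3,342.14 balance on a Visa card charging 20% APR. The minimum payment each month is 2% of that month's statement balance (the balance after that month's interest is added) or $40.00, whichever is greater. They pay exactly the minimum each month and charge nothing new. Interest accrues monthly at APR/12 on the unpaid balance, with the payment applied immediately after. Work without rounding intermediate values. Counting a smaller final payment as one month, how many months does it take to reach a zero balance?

248 months

Monthly rate r = 20%/12 = 1.66667% = 0.0166667.
While 2% of the post-interest balance exceeds $40.00, each month B ← (B·(1+r))·(1 − 0.02), i.e. B shrinks by the factor (1+r)·0.98 = 0.99633.
This holds for months 1–145. Entering month 146 the balance is $1,962.01; 2% of the post-interest balance is now below $40.00, so the flat $40.00 minimum applies from here.
From month 146 a fixed $40.00 at rate r clears $1,962.01 in 103 more payments. Total: 145 + 103 = 248 months.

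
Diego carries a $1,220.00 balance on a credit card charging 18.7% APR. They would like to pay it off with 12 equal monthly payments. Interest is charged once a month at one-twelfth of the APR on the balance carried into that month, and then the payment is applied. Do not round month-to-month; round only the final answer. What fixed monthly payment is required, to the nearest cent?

Monthly rate r = 18.7%/12 = 1.55833% = 0.0155833.
Level-payment amortization: P = B₀·r / (1 − (1+r)^(−n)) = 1220.00·0.0155833 / (1 − 1.01558^(−12)).
Denominator 1 − (1+r)^(−12) = 0.169359277.
P = 19.0117 / 0.169359277 ≈ 112.26.

$112.26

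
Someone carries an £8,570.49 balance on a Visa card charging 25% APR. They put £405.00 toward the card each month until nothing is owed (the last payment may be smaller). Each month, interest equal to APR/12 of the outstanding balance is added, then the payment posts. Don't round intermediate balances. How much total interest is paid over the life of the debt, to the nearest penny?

£2,849.35

Monthly rate r = 25%/12 = 2.08333% = 0.0208333.
Payoff takes n = ⌈−ln(1 − rB₀/P)/ln(1+r)⌉ = ⌈28.196⌉ = 29 payments; the last is £79.84.
Total paid = 28·£405.00 + £79.84 = £11,419.84.
Total interest = total paid − principal = £11,419.84 − £8,570.49 = £2,849.35.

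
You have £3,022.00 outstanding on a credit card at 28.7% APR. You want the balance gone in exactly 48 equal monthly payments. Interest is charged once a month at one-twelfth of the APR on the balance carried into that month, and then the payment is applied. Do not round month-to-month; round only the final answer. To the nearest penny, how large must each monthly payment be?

£106.54

Monthly rate r = 28.7%/12 = 2.39167% = 0.0239167.
Level-payment amortization: P = B₀·r / (1 − (1+r)^(−n)) = 3022.00·0.0239167 / (1 − 1.02392^(−48)).
Denominator 1 − (1+r)^(−48) = 0.678412905.
P = 72.2762 / 0.678412905 ≈ 106.54.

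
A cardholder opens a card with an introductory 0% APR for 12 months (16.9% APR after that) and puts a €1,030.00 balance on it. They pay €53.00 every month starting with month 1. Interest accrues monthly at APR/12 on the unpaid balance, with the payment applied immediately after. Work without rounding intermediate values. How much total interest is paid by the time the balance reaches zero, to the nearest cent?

Promo months 1–12 at r₀ = 0%/12 = 0; months 13+ at r₁ = 16.9%/12 = 0.0140833.
After month 12 (no interest yet): B = €1,030.00 − 12·€53.00 = €394.00.
Then at r₁ with €53.00/mo: n₂ = −ln(1 − r₁·B/P)/ln(1+r₁) ≈ 7.91 → 8 more payments.
Total paid = 19·€53.00 + €48.14 = €1,055.14; interest = €1,055.14 − €1,030.00 = €25.14.

€25.14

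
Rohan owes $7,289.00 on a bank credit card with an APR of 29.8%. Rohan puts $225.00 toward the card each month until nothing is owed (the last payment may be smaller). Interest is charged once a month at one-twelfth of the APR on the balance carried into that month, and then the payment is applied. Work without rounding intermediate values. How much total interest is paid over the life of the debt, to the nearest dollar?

$7,682

Monthly rate r = 29.8%/12 = 2.48333% = 0.0248333.
Payoff takes n = ⌈−ln(1 − rB₀/P)/ln(1+r)⌉ = ⌈66.537⌉ = 67 payments; the last is $121.41.
Total paid = 66·$225.00 + $121.41 = $14,971.41.
Total interest = total paid − principal = $14,971.41 − $7,289.00 = $7,682.41.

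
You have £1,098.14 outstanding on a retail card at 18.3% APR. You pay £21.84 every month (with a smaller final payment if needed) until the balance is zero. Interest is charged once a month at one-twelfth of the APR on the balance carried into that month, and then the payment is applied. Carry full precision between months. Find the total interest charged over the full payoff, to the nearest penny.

£1,002.65

Monthly rate r = 18.3%/12 = 1.525% = 0.01525.
Payoff takes n = ⌈−ln(1 − rB₀/P)/ln(1+r)⌉ = ⌈96.189⌉ = 97 payments; the last is £4.15.
Total paid = 96·£21.84 + £4.15 = £2,100.79.
Total interest = total paid − principal = £2,100.79 − £1,098.14 = £1,002.65.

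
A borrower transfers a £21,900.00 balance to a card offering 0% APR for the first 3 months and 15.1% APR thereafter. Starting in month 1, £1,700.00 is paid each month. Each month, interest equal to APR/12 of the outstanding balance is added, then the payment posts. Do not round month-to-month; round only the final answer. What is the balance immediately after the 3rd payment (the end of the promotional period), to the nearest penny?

Promo months 1–3 at r₀ = 0%/12 = 0; months 4+ at r₁ = 15.1%/12 = 0.0125833.
After month 3 (no interest yet): B = £21,900.00 − 3·£1,700.00 = £16,800.00.

£16,800.00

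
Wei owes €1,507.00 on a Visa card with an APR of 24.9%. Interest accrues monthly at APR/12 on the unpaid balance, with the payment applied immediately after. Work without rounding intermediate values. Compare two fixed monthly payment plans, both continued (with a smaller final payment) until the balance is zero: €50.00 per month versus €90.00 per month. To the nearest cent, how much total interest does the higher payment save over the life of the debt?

Monthly rate r = 24.9%/12 = 2.075% = 0.02075.
At €50.00/mo: n = ⌈−ln(1 − rB₀/P)/ln(1+r)⌉ = 48 payments (last €40.59); total interest = total paid − €1,507.00 = €883.59.
At €90.00/mo: 21 payments (last €70.75); total interest €363.75.
Interest saved = €883.59 − €363.75 = €519.84.

€519.84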